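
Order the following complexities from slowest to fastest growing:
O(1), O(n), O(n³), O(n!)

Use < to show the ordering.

Ordered by growth rate: O(1) < O(n) < O(n³) < O(n!)

Answer: O(1) < O(n) < O(n³) < O(n!)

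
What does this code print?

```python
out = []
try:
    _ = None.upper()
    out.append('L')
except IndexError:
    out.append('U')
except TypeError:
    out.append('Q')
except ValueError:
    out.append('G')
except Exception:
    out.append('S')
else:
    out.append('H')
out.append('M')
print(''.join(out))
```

Execution trace: 'S' (except Exception) → 'M' (after the try/except). Output: SM

Answer: SM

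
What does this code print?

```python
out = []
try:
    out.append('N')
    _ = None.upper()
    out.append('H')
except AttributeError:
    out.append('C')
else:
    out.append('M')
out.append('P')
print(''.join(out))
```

Execution trace: 'N' (try body) → 'C' (except AttributeError) → 'P' (after the try/except). Output: NCP

Answer: NCP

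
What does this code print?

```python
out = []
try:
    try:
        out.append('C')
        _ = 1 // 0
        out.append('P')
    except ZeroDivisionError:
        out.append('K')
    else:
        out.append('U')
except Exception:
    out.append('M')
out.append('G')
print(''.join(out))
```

Execution trace: 'C' (inner try body) → 'K' (inner except ZeroDivisionError) → 'G' (after the try/except). Output: CKG

Answer: CKG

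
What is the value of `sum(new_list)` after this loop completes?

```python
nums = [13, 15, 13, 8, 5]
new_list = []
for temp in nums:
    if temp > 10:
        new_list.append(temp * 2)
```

Sum of doubled values > 10
`new_list` takes the values: [] → [26] → [26, 30] → [26, 30, 26]
So `sum(new_list)` = 82

Answer: 82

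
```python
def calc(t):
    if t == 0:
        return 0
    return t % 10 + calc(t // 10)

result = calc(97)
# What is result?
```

Sum of digits of 97: 7 + 9 = 16

Answer: 16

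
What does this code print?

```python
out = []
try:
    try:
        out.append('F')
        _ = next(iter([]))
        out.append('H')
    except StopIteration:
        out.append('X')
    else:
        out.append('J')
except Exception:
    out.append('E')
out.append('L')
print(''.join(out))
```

Execution trace: 'F' (inner try body) → 'X' (inner except StopIteration) → 'L' (after the try/except). Output: FXL

Answer: FXL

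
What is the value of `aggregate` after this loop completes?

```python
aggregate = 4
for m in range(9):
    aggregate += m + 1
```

Start at 4, add 1 to 9 = 49
`aggregate` takes the values: 4 → 5 → 7 → 10 → 14 → 19 → 25 → 32 → 40 → 49

Answer: 49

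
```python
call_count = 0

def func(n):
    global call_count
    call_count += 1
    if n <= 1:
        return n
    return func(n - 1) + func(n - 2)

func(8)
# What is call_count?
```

Calls(n) = 1 + Calls(n-1) + Calls(n-2); Calls(0)=Calls(1)=1. For n=8 this gives 67.

Answer: 67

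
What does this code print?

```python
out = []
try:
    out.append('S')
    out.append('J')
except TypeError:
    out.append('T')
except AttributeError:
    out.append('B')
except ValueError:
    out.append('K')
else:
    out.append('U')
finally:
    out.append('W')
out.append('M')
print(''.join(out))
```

Execution trace: 'S' (try body) → 'J' (try body, no exception) → 'U' (else) → 'W' (finally) → 'M' (after the try/except). Output: SJUWM

Answer: SJUWM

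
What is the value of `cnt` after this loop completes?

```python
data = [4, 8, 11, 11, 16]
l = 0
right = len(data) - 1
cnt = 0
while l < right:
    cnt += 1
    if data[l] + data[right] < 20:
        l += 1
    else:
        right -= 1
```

Steps to find pair summing to 20
`cnt` takes the values: 0 → 1 → 2 → 3 → 4

Answer: 4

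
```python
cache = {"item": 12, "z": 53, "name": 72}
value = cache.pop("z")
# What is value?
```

Trace:
`cache = {"item": 12, "z": 53, "name": 72}` → cache = {'item': 12, 'z': 53, 'name': 72}
`value = cache.pop("z")` → cache = {'item': 12, 'name': 72}; value = 53
So value = 53

Answer: 53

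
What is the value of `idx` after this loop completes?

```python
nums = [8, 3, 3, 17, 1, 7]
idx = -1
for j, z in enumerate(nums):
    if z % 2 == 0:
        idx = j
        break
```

First even number index in [8, 3, 3, 17, 1, 7]
`idx` takes the values: -1 → 0

Answer: 0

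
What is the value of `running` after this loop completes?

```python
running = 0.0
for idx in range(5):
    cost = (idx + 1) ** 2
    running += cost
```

Sum of squared losses 1² + 2² + ... + 5²
`running` takes the values: 0.0 → 1.0 → 5.0 → 14.0 → 30.0 → 55.0

Answer: 55.0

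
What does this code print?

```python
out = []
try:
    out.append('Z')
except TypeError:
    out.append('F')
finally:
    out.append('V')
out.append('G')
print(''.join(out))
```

Execution trace: 'Z' (try body, no exception) → 'V' (finally) → 'G' (after the try/except). Output: ZVG

Answer: ZVG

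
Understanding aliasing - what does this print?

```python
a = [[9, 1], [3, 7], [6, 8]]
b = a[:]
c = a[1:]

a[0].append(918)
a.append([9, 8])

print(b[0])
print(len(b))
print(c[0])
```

Key concept: slice with nested mutation.
Step by step:
`a = [[9, 1], [3, 7], [6, 8]]` → a = [[9, 1], [3, 7], [6, 8]]
`b = a[:]` → b = [[9, 1], [3, 7], [6, 8]]
`c = a[1:]` → c = [[3, 7], [6, 8]]
`a[0].append(918)` → a = [[9, 1, 918], [3, 7], [6, 8]]; b = [[9, 1, 918], [3, 7], [6, 8]]
`a.append([9, 8])` → a = [[9, 1, 918], [3, 7], [6, 8], [9, 8]]
`print(b[0])` → prints [9, 1, 918]
`print(len(b))` → prints 3
`print(c[0])` → prints [3, 7]

Answer:
[9, 1, 918]
3
[3, 7]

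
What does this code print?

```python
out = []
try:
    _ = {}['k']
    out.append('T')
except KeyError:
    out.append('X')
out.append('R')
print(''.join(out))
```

Execution trace: 'X' (except KeyError) → 'R' (after the try/except). Output: XR

Answer: XR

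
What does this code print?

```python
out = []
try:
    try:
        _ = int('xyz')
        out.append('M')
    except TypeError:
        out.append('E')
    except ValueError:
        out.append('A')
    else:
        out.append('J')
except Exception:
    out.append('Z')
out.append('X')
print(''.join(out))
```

Execution trace: 'A' (inner except ValueError) → 'X' (after the try/except). Output: AX

Answer: AX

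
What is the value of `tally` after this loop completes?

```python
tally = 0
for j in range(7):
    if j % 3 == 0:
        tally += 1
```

Count numbers divisible by 3 in range(7)
`tally` takes the values: 0 → 1 → 2 → 3

Answer: 3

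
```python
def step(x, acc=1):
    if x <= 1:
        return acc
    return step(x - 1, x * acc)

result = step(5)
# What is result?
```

Accumulator trace (n, acc): (5, 1) -> (4, 5) -> (3, 20) -> (2, 60) -> (1, 120) -> return 120

Answer: 120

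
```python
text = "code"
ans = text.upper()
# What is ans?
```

Trace:
`text = "code"` → text = 'code'
`ans = text.upper()` → ans = 'CODE'
So ans = 'CODE'

Answer: 'CODE'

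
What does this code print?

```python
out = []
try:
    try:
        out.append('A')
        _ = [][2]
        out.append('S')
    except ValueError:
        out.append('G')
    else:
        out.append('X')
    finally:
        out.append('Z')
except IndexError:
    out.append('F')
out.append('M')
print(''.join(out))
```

Execution trace: 'A' (try body) → 'Z' (finally) → 'F' (outer except IndexError) → 'M' (after the try/except). Output: AZFM

Answer: AZFM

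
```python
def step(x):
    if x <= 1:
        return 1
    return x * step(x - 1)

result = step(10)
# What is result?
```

step(10) = 10 * 9 * 8 * 7 * 6 * 5 * 4 * 3 * 2 * 1 = 3628800

Answer: 3628800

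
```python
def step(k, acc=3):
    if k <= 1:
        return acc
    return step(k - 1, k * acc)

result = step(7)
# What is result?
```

Accumulator trace (n, acc): (7, 3) -> (6, 21) -> (5, 126) -> (4, 630) -> (3, 2520) -> (2, 7560) -> (1, 15120) -> return 15120

Answer: 15120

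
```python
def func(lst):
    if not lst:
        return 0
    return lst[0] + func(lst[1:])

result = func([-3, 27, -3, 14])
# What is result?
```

(-3) + 27 + (-3) + 14 + 0 = 35

Answer: 35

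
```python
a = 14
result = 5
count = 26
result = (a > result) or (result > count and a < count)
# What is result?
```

Trace:
`a = 14` → a = 14
`result = 5` → result = 5
`count = 26` → count = 26
`result = (a > result) or (result > count and a < count)` → result = True
So result = True

Answer: True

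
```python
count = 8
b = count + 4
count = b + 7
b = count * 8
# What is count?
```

Trace:
`count = 8` → count = 8
`b = count + 4` → b = 12
`count = b + 7` → count = 19
`b = count * 8` → b = 152
So count = 19

Answer: 19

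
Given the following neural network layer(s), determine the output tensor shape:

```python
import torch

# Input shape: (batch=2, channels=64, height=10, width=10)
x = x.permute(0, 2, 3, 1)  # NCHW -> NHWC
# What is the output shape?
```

Input: (2, 64, 10, 10) -> Output: (2, 10, 10, 64)

Answer: (2, 10, 10, 64)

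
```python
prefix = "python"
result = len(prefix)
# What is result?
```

Trace:
`prefix = "python"` → prefix = 'python'
`result = len(prefix)` → result = 6
So result = 6

Answer: 6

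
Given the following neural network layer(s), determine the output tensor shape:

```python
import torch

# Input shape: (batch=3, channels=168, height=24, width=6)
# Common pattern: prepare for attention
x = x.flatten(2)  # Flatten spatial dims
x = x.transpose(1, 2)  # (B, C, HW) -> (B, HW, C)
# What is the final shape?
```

Input: (3, 168, 24, 6) -> after flatten(2): (3, 168, 144) -> Output: (3, 144, 168)

Answer: (3, 144, 168)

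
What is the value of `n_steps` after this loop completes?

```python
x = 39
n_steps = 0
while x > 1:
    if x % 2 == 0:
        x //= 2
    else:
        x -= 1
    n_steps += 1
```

Steps to reduce 39 to 1
`n_steps` takes the values: 0 → 1 → 2 → 3 → 4 → 5 → 6 → 7 → 8

Answer: 8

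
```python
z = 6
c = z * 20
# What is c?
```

Trace:
`z = 6` → z = 6
`c = z * 20` → c = 120
So c = 120

Answer: 120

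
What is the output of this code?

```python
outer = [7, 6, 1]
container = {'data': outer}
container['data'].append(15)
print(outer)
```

Key concept: dict holds reference to list.
Step by step:
`outer = [7, 6, 1]` → outer = [7, 6, 1]
`container = {'data': outer}` → container = {'data': [7, 6, 1]}
`container['data'].append(15)` → outer = [7, 6, 1, 15]; container = {'data': [7, 6, 1, 15]}
`print(outer)` → prints [7, 6, 1, 15]

Answer: [7, 6, 1, 15]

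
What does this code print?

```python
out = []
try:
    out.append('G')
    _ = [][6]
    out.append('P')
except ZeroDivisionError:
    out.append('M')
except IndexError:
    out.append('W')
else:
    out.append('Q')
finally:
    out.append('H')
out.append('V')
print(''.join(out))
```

Execution trace: 'G' (try body) → 'W' (except IndexError) → 'H' (finally) → 'V' (after the try/except). Output: GWHV

Answer: GWHV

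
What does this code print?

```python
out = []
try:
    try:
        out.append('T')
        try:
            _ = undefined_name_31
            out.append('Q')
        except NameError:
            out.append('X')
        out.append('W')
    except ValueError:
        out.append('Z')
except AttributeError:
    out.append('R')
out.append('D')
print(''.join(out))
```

Execution trace: 'T' (try body) → 'X' (inner except NameError) → 'W' (try body, no exception) → 'D' (after the try/except). Output: TXWD

Answer: TXWD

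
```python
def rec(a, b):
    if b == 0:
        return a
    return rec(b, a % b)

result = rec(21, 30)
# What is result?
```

rec(21, 30) -> rec(30, 21) -> rec(21, 9) -> rec(9, 3) -> rec(3, 0) -> 3

Answer: 3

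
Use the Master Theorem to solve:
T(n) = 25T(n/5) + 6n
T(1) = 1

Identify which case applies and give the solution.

a=25, b=5, f(n)=6n. log_5(25) = 2. Since c=1 < 2, Case 1 applies: T(n) = Θ(n^log_b(a)) = O(n^2).

Answer: O(n^2) - Case 1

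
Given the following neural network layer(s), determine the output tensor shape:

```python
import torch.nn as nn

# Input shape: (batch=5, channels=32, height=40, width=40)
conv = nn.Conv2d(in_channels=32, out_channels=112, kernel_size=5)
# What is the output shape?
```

Input: (5, 32, 40, 40) -> Output: (5, 112, 36, 36)

Answer: (5, 112, 36, 36)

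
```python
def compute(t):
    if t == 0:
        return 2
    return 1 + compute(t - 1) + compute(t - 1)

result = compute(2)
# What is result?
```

compute(t) = 1 + 2·compute(t-1), compute(0)=2. Closed form: (2+1)·2^2 - 1 = 11.

Answer: 11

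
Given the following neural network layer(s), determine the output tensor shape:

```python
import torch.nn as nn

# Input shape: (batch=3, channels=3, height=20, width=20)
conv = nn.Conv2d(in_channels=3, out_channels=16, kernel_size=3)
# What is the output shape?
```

Input: (3, 3, 20, 20) -> Output: (3, 16, 18, 18)

Answer: (3, 16, 18, 18)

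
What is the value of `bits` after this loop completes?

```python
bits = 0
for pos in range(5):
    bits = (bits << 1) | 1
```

Build 5 consecutive 1-bits: 0b11111
`bits` takes the values: 0 → 1 → 3 → 7 → 15 → 31

Answer: 31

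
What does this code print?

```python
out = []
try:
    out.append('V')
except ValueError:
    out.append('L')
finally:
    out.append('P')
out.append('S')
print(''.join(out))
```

Execution trace: 'V' (try body, no exception) → 'P' (finally) → 'S' (after the try/except). Output: VPS

Answer: VPS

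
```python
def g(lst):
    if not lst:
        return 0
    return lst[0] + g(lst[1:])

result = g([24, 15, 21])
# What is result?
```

24 + 15 + 21 + 0 = 60

Answer: 60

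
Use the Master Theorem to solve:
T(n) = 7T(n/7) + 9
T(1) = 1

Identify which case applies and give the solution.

a=7, b=7, f(n)=9. log_7(7) = 1. Since c=0 < 1, Case 1 applies: T(n) = Θ(n^log_b(a)) = O(n).

Answer: O(n) - Case 1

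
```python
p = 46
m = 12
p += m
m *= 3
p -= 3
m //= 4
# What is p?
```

Trace:
`p = 46` → p = 46
`m = 12` → m = 12
`p += m` → p = 58
`m *= 3` → m = 36
`p -= 3` → p = 55
`m //= 4` → m = 9
So p = 55

Answer: 55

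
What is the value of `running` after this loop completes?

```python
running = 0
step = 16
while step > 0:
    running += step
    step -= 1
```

Sum 16 down to 1
`running` takes the values: 0 → 16 → 31 → 45 → 58 → 70 → 81 → 91 → 100 → 108 → 115 → 121 → 126 → 130 → 133 → 135 → 136

Answer: 136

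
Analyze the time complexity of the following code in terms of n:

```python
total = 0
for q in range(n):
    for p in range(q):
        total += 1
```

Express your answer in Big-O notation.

Each loop level contributes: n × n. Multiplying the contributions gives O(n^2).

Answer: O(n^2)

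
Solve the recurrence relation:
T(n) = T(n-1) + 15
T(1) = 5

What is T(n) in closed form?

Unrolling: T(n) = T(1) + 15·(n-1) = 5 + 15(n-1) = 15n - 10.

Answer: T(n) = 15n - 10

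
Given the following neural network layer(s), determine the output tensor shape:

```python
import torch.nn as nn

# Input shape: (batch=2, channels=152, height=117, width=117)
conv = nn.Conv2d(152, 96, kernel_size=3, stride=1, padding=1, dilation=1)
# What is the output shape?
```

Input: (2, 152, 117, 117) -> Output: (2, 96, 117, 117)

Answer: (2, 96, 117, 117)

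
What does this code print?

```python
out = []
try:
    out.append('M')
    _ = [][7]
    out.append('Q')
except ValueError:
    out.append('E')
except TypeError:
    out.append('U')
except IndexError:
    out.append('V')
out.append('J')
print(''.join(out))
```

Execution trace: 'M' (try body) → 'V' (except IndexError) → 'J' (after the try/except). Output: MVJ

Answer: MVJ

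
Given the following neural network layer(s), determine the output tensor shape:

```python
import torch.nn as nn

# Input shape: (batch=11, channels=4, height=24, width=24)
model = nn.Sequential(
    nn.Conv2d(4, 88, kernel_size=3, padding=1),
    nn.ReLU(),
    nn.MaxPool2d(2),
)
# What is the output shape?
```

Input: (11, 4, 24, 24) -> after Conv2d: (11, 88, 24, 24) -> after ReLU: (11, 88, 24, 24) -> Output: (11, 88, 12, 12)

Answer: (11, 88, 12, 12)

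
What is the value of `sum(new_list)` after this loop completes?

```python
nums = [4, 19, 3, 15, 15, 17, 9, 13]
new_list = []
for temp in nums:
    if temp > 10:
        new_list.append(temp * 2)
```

Sum of doubled values > 10
`new_list` takes the values: [] → [38] → [38, 30] → [38, 30, 30] → [38, 30, 30, 34] → [38, 30, 30, 34, 26]
So `sum(new_list)` = 158

Answer: 158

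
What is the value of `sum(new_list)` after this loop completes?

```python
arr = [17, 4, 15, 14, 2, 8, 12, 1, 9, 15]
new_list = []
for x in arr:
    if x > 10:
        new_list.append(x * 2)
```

Sum of doubled values > 10
`new_list` takes the values: [] → [34] → [34, 30] → [34, 30, 28] → [34, 30, 28, 24] → [34, 30, 28, 24, 30]
So `sum(new_list)` = 146

Answer: 146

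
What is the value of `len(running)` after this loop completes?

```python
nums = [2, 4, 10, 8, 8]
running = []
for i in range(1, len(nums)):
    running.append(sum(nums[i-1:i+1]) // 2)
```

Number of 2-element averages
`running` takes the values: [] → [3] → [3, 7] → [3, 7, 9] → [3, 7, 9, 8]
So `len(running)` = 4

Answer: 4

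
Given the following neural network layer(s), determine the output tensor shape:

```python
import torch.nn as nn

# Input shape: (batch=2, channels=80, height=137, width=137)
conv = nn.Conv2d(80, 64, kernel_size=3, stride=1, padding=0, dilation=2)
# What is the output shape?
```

Input: (2, 80, 137, 137) -> Output: (2, 64, 133, 133)

Answer: (2, 64, 133, 133)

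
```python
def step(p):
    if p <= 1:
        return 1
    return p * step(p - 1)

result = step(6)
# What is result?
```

step(6) = 6 * 5 * 4 * 3 * 2 * 1 = 720

Answer: 720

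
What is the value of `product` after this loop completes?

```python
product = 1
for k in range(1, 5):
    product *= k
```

4! = 24
`product` takes the values: 1 → 2 → 6 → 24

Answer: 24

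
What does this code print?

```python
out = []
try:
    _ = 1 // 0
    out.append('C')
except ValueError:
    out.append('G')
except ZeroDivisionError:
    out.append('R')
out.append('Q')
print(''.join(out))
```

Execution trace: 'R' (except ZeroDivisionError) → 'Q' (after the try/except). Output: RQ

Answer: RQ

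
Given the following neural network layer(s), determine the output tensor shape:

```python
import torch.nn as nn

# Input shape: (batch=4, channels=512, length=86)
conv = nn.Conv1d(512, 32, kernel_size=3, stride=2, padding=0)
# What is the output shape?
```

Input: (4, 512, 86) -> Output: (4, 32, 42)

Answer: (4, 32, 42)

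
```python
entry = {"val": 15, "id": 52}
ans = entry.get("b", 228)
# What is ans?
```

Trace:
`entry = {"val": 15, "id": 52}` → entry = {'val': 15, 'id': 52}
`ans = entry.get("b", 228)` → ans = 228
So ans = 228

Answer: 228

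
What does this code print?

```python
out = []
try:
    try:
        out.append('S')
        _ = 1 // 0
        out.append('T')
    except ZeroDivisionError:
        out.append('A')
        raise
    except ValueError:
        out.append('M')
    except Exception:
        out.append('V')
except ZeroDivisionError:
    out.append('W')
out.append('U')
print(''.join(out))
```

Execution trace: 'S' (try body) → 'A' (except ZeroDivisionError) → 'W' (outer except ZeroDivisionError) → 'U' (after the try/except). Output: SAWU

Answer: SAWU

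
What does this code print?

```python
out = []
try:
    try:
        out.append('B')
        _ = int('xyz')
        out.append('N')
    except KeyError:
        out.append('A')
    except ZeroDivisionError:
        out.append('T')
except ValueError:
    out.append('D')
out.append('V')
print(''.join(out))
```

Execution trace: 'B' (try body) → 'D' (outer except ValueError) → 'V' (after the try/except). Output: BDV

Answer: BDV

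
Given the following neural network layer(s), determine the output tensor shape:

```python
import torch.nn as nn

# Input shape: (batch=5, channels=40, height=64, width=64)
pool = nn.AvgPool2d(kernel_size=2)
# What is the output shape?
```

Input: (5, 40, 64, 64) -> Output: (5, 40, 32, 32)

Answer: (5, 40, 32, 32)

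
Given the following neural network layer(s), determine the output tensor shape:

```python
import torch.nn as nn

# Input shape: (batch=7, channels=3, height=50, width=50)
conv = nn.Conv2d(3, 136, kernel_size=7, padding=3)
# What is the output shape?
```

Input: (7, 3, 50, 50) -> Output: (7, 136, 50, 50)

Answer: (7, 136, 50, 50)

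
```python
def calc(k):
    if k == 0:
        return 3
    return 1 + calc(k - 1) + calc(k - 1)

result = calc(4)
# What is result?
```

calc(k) = 1 + 2·calc(k-1), calc(0)=3. Closed form: (3+1)·2^4 - 1 = 63.

Answer: 63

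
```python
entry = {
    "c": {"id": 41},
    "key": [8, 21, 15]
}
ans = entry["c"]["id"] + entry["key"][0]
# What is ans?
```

Trace:
`entry = { ...` → entry = {'c': {'id': 41}, 'key': [8, 21, 15]}
`ans = entry["c"]["id"] + entry["key"][0]` → ans = 49
So ans = 49

Answer: 49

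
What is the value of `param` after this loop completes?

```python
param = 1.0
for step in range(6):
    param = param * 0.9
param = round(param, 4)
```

Exponential decay: 1.0 * 0.9^6
`param` takes the values: 1.0 → 0.9 → 0.81 → 0.729 → 0.6561 → 0.59049 → 0.531441 → 0.5314

Answer: 0.5314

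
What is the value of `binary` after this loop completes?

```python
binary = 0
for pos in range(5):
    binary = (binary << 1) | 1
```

Build 5 consecutive 1-bits: 0b11111
`binary` takes the values: 0 → 1 → 3 → 7 → 15 → 31

Answer: 31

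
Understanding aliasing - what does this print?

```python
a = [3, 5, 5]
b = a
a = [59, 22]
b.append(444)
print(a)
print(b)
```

Key concept: rebinding vs mutation: a is rebound to a new list, b still points at the original.
Step by step:
`a = [3, 5, 5]` → a = [3, 5, 5]
`b = a` → b = [3, 5, 5] (same object as a)
`a = [59, 22]` → a = [59, 22]
`b.append(444)` → b = [3, 5, 5, 444]
`print(a)` → prints [59, 22]
`print(b)` → prints [3, 5, 5, 444]

Answer:
[59, 22]
[3, 5, 5, 444]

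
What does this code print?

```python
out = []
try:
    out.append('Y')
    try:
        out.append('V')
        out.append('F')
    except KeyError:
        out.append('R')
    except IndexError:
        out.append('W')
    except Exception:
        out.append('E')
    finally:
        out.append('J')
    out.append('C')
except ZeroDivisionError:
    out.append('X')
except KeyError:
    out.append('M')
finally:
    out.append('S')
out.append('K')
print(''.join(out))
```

Execution trace: 'Y' (try body) → 'V' (inner try body) → 'F' (inner try body, no exception) → 'J' (inner finally) → 'C' (try body, no exception) → 'S' (finally) → 'K' (after the try/except). Output: YVFJCSK

Answer: YVFJCSK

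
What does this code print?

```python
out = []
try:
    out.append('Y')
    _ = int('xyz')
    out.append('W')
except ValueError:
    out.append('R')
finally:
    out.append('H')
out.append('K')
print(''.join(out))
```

Execution trace: 'Y' (try body) → 'R' (except ValueError) → 'H' (finally) → 'K' (after the try/except). Output: YRHK

Answer: YRHK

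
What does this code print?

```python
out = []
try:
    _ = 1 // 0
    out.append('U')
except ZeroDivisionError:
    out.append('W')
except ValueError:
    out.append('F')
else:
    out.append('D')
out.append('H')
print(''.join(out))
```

Execution trace: 'W' (except ZeroDivisionError) → 'H' (after the try/except). Output: WH

Answer: WH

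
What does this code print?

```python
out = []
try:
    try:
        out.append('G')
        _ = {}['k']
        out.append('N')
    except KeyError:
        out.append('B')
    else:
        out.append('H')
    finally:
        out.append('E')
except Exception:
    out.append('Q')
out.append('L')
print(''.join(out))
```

Execution trace: 'G' (inner try body) → 'B' (inner except KeyError) → 'E' (inner finally) → 'L' (after the try/except). Output: GBEL

Answer: GBEL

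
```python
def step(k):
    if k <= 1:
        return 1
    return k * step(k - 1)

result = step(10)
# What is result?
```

step(10) = 10 * 9 * 8 * 7 * 6 * 5 * 4 * 3 * 2 * 1 = 3628800

Answer: 3628800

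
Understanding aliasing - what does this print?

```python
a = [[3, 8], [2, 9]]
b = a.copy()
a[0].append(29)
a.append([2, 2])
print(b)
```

Key concept: shallow copy with nested lists.
Step by step:
`a = [[3, 8], [2, 9]]` → a = [[3, 8], [2, 9]]
`b = a.copy()` → b = [[3, 8], [2, 9]]
`a[0].append(29)` → a = [[3, 8, 29], [2, 9]]; b = [[3, 8, 29], [2, 9]]
`a.append([2, 2])` → a = [[3, 8, 29], [2, 9], [2, 2]]
`print(b)` → prints [[3, 8, 29], [2, 9]]

Answer: [[3, 8, 29], [2, 9]]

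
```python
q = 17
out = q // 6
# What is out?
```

Trace:
`q = 17` → q = 17
`out = q // 6` → out = 2
So out = 2

Answer: 2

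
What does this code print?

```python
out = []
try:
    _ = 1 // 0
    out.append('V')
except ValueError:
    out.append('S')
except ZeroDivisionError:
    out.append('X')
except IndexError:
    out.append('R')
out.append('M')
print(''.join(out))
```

Execution trace: 'X' (except ZeroDivisionError) → 'M' (after the try/except). Output: XM

Answer: XM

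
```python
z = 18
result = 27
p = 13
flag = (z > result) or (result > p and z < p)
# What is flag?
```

Trace:
`z = 18` → z = 18
`result = 27` → result = 27
`p = 13` → p = 13
`flag = (z > result) or (result > p and z < p)` → flag = False
So flag = False

Answer: False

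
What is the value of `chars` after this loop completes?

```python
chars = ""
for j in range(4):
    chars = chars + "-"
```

Repeat '-' 4 times
`chars` takes the values: "" → "-" → "--" → "---" → "----"

Answer: "----"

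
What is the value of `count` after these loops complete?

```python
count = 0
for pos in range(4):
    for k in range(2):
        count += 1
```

4 * 2 = 8
`count` takes the values: 0 → 1 → 2 → 3 → 4 → 5 → 6 → 7 → 8

Answer: 8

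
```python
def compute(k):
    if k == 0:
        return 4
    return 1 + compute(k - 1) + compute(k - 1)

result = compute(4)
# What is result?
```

compute(k) = 1 + 2·compute(k-1), compute(0)=4. Closed form: (4+1)·2^4 - 1 = 79.

Answer: 79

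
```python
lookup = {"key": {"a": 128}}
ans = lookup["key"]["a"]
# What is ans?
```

Trace:
`lookup = {"key": {"a": 128}}` → lookup = {'key': {'a': 128}}
`ans = lookup["key"]["a"]` → ans = 128
So ans = 128

Answer: 128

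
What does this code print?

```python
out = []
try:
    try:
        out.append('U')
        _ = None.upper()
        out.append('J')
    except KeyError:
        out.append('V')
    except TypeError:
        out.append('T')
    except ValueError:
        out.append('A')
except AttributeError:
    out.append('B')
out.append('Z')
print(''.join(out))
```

Execution trace: 'U' (try body) → 'B' (outer except AttributeError) → 'Z' (after the try/except). Output: UBZ

Answer: UBZ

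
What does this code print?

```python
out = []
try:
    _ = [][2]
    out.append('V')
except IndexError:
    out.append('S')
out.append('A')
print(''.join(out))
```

Execution trace: 'S' (except IndexError) → 'A' (after the try/except). Output: SA

Answer: SA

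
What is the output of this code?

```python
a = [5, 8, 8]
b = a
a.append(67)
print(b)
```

Key concept: basic list aliasing.
Step by step:
`a = [5, 8, 8]` → a = [5, 8, 8]
`b = a` → b = [5, 8, 8] (same object as a)
`a.append(67)` → a = [5, 8, 8, 67] (same object as b); b = [5, 8, 8, 67] (same object as a)
`print(b)` → prints [5, 8, 8, 67]

Answer: [5, 8, 8, 67]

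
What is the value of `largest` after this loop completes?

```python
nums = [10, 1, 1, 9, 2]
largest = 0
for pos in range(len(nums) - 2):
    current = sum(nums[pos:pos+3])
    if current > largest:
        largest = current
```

Max sum of 3-element window in [10, 1, 1, 9, 2]
`largest` takes the values: 0 → 12

Answer: 12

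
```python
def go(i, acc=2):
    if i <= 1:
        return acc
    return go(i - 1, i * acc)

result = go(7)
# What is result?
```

Accumulator trace (n, acc): (7, 2) -> (6, 14) -> (5, 84) -> (4, 420) -> (3, 1680) -> (2, 5040) -> (1, 10080) -> return 10080

Answer: 10080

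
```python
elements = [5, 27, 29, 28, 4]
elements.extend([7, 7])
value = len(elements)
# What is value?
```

Trace:
`elements = [5, 27, 29, 28, 4]` → elements = [5, 27, 29, 28, 4]
`elements.extend([7, 7])` → elements = [5, 27, 29, 28, 4, 7, 7]
`value = len(elements)` → value = 7
So value = 7

Answer: 7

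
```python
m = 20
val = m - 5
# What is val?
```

Trace:
`m = 20` → m = 20
`val = m - 5` → val = 15
So val = 15

Answer: 15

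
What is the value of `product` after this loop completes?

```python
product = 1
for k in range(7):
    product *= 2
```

2^7 = 128
`product` takes the values: 1 → 2 → 4 → 8 → 16 → 32 → 64 → 128

Answer: 128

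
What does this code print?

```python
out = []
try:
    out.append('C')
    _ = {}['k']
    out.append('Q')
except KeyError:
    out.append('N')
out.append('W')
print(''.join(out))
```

Execution trace: 'C' (try body) → 'N' (except KeyError) → 'W' (after the try/except). Output: CNW

Answer: CNW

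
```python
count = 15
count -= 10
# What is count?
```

Trace:
`count = 15` → count = 15
`count -= 10` → count = 5
So count = 5

Answer: 5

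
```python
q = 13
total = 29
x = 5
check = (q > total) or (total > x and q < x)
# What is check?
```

Trace:
`q = 13` → q = 13
`total = 29` → total = 29
`x = 5` → x = 5
`check = (q > total) or (total > x and q < x)` → check = False
So check = False

Answer: False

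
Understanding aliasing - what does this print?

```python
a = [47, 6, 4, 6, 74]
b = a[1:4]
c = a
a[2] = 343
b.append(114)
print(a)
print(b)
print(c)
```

Key concept: slice vs alias.
Step by step:
`a = [47, 6, 4, 6, 74]` → a = [47, 6, 4, 6, 74]
`b = a[1:4]` → b = [6, 4, 6]
`c = a` → c = [47, 6, 4, 6, 74] (same object as a)
`a[2] = 343` → a = [47, 6, 343, 6, 74] (same object as c); c = [47, 6, 343, 6, 74] (same object as a)
`b.append(114)` → b = [6, 4, 6, 114]
`print(a)` → prints [47, 6, 343, 6, 74]
`print(b)` → prints [6, 4, 6, 114]
`print(c)` → prints [47, 6, 343, 6, 74]

Answer:
[47, 6, 343, 6, 74]
[6, 4, 6, 114]
[47, 6, 343, 6, 74]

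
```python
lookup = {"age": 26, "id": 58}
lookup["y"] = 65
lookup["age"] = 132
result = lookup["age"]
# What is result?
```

Trace:
`lookup = {"age": 26, "id": 58}` → lookup = {'age': 26, 'id': 58}
`lookup["y"] = 65` → lookup = {'age': 26, 'id': 58, 'y': 65}
`lookup["age"] = 132` → lookup = {'age': 132, 'id': 58, 'y': 65}
`result = lookup["age"]` → result = 132
So result = 132

Answer: 132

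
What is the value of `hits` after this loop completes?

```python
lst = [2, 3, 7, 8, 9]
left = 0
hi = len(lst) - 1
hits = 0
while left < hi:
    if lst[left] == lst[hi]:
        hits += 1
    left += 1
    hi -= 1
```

Count matching pairs from ends
`hits` takes the values: 0

Answer: 0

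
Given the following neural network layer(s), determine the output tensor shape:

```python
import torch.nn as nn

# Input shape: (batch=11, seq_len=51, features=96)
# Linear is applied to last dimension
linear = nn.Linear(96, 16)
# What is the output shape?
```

Input: (11, 51, 96) -> Output: (11, 51, 16)

Answer: (11, 51, 16)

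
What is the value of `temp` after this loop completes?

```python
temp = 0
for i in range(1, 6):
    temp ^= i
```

XOR of 1 to 5
`temp` takes the values: 0 → 1 → 3 → 0 → 4 → 1

Answer: 1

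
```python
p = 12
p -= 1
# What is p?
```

Trace:
`p = 12` → p = 12
`p -= 1` → p = 11
So p = 11

Answer: 11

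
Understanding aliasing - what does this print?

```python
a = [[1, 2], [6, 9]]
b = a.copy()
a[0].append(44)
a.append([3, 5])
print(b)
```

Key concept: shallow copy with nested lists.
Step by step:
`a = [[1, 2], [6, 9]]` → a = [[1, 2], [6, 9]]
`b = a.copy()` → b = [[1, 2], [6, 9]]
`a[0].append(44)` → a = [[1, 2, 44], [6, 9]]; b = [[1, 2, 44], [6, 9]]
`a.append([3, 5])` → a = [[1, 2, 44], [6, 9], [3, 5]]
`print(b)` → prints [[1, 2, 44], [6, 9]]

Answer: [[1, 2, 44], [6, 9]]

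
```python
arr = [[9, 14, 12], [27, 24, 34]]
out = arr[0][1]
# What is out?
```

Trace:
`arr = [[9, 14, 12], [27, 24, 34]]` → arr = [[9, 14, 12], [27, 24, 34]]
`out = arr[0][1]` → out = 14
So out = 14

Answer: 14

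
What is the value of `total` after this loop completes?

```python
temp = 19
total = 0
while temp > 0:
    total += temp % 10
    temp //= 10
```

Sum digits of 19
`total` takes the values: 0 → 9 → 10

Answer: 10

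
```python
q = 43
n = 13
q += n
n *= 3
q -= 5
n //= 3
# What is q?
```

Trace:
`q = 43` → q = 43
`n = 13` → n = 13
`q += n` → q = 56
`n *= 3` → n = 39
`q -= 5` → q = 51
`n //= 3` → n = 13
So q = 51

Answer: 51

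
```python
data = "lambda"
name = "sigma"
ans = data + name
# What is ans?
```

Trace:
`data = "lambda"` → data = 'lambda'
`name = "sigma"` → name = 'sigma'
`ans = data + name` → ans = 'lambdasigma'
So ans = 'lambdasigma'

Answer: 'lambdasigma'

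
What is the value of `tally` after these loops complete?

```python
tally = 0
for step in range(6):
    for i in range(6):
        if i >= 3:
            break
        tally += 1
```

Inner breaks at 3, outer runs 6 times
`tally` takes the values: 0 → 1 → 2 → 3 → 4 → 5 → 6 → 7 → 8 → 9 → 10 → 11 → 12 → 13 → 14 → 15 → 16 → 17 → 18

Answer: 18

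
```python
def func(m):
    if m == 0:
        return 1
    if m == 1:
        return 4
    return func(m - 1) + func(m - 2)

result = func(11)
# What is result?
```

Build up from base cases: func(0)=1, func(1)=4, func(2)=5, func(3)=9, func(4)=14, func(5)=23, func(6)=37, ..., func(11)=411

Answer: 411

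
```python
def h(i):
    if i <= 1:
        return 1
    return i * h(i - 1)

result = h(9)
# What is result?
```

h(9) = 9 * 8 * 7 * 6 * 5 * 4 * 3 * 2 * 1 = 362880

Answer: 362880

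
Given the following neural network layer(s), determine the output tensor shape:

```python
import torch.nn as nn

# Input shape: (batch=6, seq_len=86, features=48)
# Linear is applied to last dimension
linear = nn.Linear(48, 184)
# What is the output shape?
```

Input: (6, 86, 48) -> Output: (6, 86, 184)

Answer: (6, 86, 184)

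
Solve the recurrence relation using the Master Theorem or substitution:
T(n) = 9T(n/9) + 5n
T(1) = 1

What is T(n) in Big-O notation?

By Master Theorem: a=9, b=9, f(n)=5n. Since log_9(9) = 1 and f(n) = Θ(n^1), Case 2 applies. T(n) = O(n log n).

Answer: O(n log n)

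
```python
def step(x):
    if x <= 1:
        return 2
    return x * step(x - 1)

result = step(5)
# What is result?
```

step(5) = 5 * 4 * 3 * 2 * 2 = 240

Answer: 240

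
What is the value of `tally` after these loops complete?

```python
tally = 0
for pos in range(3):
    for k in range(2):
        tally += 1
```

3 * 2 = 6
`tally` takes the values: 0 → 1 → 2 → 3 → 4 → 5 → 6

Answer: 6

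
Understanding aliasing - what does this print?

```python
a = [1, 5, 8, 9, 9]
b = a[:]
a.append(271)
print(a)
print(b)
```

Key concept: slice [:] creates copy.
Step by step:
`a = [1, 5, 8, 9, 9]` → a = [1, 5, 8, 9, 9]
`b = a[:]` → b = [1, 5, 8, 9, 9]
`a.append(271)` → a = [1, 5, 8, 9, 9, 271]
`print(a)` → prints [1, 5, 8, 9, 9, 271]
`print(b)` → prints [1, 5, 8, 9, 9]

Answer:
[1, 5, 8, 9, 9, 271]
[1, 5, 8, 9, 9]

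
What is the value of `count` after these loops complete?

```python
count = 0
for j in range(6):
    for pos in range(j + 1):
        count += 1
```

Triangle: 1 + 2 + ... + 6
`count` takes the values: 0 → 1 → 2 → 3 → 4 → 5 → 6 → 7 → 8 → 9 → 10 → 11 → 12 → 13 → 14 → 15 → 16 → 17 → 18 → 19 → 20 → 21

Answer: 21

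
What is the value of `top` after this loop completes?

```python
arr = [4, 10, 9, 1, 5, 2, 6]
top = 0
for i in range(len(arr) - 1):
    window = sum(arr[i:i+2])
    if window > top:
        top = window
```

Max sum of 2-element window in [4, 10, 9, 1, 5, 2, 6]
`top` takes the values: 0 → 14 → 19

Answer: 19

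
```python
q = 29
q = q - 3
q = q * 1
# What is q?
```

Trace:
`q = 29` → q = 29
`q = q - 3` → q = 26
`q = q * 1` → q = 26
So q = 26

Answer: 26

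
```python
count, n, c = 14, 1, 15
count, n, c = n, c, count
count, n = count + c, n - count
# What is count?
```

Trace:
`count, n, c = 14, 1, 15` → count = 14; n = 1; c = 15
`count, n, c = n, c, count` → count = 1; n = 15; c = 14
`count, n = count + c, n - count` → count = 15; n = 14
So count = 15

Answer: 15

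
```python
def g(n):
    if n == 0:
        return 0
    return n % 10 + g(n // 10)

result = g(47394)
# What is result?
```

Sum of digits of 47394: 4 + 9 + 3 + 7 + 4 = 27

Answer: 27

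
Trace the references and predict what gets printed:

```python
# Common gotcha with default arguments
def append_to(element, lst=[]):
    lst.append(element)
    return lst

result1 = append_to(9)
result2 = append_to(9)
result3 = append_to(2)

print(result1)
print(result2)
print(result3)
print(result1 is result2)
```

Key concept: mutable default argument gotcha.
Step by step:
`result1 = append_to(9)` → result1 = [9]
`result2 = append_to(9)` → result1 = [9, 9] (same object as result2); result2 = [9, 9] (same object as result1)
`result3 = append_to(2)` → result1 = [9, 9, 2] (same object as result2, result3); result2 = [9, 9, 2] (same object as result1, result3); result3 = [9, 9, 2] (same object as result1, result2)
`print(result1)` → prints [9, 9, 2]
`print(result2)` → prints [9, 9, 2]
`print(result3)` → prints [9, 9, 2]
`print(result1 is result2)` → prints True

Answer:
[9, 9, 2]
[9, 9, 2]
[9, 9, 2]
True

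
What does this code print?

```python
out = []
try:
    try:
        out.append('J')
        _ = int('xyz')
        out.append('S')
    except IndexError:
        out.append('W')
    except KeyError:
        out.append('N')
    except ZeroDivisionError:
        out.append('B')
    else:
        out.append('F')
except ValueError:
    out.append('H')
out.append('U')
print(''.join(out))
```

Execution trace: 'J' (try body) → 'H' (outer except ValueError) → 'U' (after the try/except). Output: JHU

Answer: JHU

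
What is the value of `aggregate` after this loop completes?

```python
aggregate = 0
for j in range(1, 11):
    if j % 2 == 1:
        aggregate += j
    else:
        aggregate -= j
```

Add odd, subtract even
`aggregate` takes the values: 0 → 1 → -1 → 2 → -2 → 3 → -3 → 4 → -4 → 5 → -5

Answer: -5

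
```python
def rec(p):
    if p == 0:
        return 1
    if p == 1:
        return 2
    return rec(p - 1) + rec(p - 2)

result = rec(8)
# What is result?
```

Build up from base cases: rec(0)=1, rec(1)=2, rec(2)=3, rec(3)=5, rec(4)=8, rec(5)=13, rec(6)=21, ..., rec(8)=55

Answer: 55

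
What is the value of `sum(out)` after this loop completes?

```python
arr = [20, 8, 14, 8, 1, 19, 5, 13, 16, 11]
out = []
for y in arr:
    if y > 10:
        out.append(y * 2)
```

Sum of doubled values > 10
`out` takes the values: [] → [40] → [40, 28] → [40, 28, 38] → [40, 28, 38, 26] → [40, 28, 38, 26, 32] → [40, 28, 38, 26, 32, 22]
So `sum(out)` = 186

Answer: 186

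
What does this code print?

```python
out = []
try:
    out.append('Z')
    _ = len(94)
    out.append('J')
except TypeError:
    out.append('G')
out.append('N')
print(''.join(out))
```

Execution trace: 'Z' (try body) → 'G' (except TypeError) → 'N' (after the try/except). Output: ZGN

Answer: ZGN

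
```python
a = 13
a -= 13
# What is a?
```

Trace:
`a = 13` → a = 13
`a -= 13` → a = 0
So a = 0

Answer: 0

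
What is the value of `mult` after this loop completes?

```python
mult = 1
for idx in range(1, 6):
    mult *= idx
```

5! = 120
`mult` takes the values: 1 → 2 → 6 → 24 → 120

Answer: 120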